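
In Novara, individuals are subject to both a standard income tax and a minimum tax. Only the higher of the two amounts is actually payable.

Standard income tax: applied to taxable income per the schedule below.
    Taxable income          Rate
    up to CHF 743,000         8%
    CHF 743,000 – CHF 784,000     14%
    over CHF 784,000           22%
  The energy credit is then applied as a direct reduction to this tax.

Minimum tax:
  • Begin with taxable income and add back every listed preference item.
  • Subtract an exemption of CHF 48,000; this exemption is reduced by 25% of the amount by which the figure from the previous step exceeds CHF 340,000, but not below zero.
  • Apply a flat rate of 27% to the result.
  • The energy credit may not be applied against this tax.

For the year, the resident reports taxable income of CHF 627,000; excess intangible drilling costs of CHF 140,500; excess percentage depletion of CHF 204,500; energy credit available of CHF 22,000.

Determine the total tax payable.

Standard income tax:
  CHF 627,000 × 8% = CHF 50,160
  Less energy credit CHF 22,000 → CHF 28,160

Minimum tax:
  Adjusted income: CHF 627,000 + CHF 140,500 + CHF 204,500 = CHF 972,000
  Exemption: 25% × (CHF 972,000 − CHF 340,000) = CHF 158,000 ≥ CHF 48,000, so the exemption is fully phased out
  Base: CHF 972,000 − CHF 0 = CHF 972,000
  CHF 972,000 × 27% = CHF 262,440

CHF 262,440 > CHF 28,160, so the minimum tax is the binding amount.

CHF 262,440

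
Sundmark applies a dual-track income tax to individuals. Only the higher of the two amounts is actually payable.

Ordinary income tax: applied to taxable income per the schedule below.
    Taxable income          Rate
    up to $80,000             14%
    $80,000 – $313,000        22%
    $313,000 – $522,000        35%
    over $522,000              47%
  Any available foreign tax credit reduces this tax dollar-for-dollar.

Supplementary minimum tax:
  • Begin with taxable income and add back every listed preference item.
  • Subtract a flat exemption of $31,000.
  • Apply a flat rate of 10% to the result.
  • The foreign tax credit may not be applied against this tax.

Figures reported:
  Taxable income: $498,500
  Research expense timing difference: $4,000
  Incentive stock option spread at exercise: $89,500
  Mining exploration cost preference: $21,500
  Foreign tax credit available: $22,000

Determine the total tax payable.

$105,385

Supplementary minimum tax:
  Adjusted income: $498,500 + $4,000 + $89,500 + $21,500 = $613,500
  Less exemption $31,000 → base $582,500
  $582,500 × 10% = $58,250

Ordinary income tax:
  $80,000 × 14% = $11,200
  $233,000 × 22% = $51,260
  $185,500 × 35% = $64,925
  → $127,385
  Less foreign tax credit $22,000 → $105,385

$105,385 > $58,250, so the ordinary income tax governs.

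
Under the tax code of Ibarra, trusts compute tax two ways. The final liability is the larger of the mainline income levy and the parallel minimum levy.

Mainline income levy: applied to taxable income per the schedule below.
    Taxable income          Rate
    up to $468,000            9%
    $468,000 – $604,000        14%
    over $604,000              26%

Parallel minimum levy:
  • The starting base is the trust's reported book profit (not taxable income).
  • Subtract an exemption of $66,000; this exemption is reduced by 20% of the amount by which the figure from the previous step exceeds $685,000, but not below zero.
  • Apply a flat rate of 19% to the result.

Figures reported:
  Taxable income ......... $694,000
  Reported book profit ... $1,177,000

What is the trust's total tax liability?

Parallel minimum levy:
  Base (reported book profit): $1,177,000
  Exemption: 20% × ($1,177,000 − $685,000) = $98,400 ≥ $66,000, so the exemption is fully phased out
  Base: $1,177,000 − $0 = $1,177,000
  $1,177,000 × 19% = $223,630

Mainline income levy:
  $468,000 × 9% = $42,120
  $136,000 × 14% = $19,040
  $90,000 × 26% = $23,400
  → $84,560

$223,630 > $84,560, so the parallel minimum levy is the binding amount.

$223,630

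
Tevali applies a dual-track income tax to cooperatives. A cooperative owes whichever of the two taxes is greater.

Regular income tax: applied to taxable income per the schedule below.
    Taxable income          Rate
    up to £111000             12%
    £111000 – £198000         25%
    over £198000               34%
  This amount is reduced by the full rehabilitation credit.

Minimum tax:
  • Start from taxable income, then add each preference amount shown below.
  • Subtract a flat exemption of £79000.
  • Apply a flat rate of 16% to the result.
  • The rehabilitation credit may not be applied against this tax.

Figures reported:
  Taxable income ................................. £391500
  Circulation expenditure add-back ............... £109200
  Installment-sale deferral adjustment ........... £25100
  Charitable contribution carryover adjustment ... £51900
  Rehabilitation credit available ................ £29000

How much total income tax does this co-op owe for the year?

Regular income tax:
  £111000 × 12% = £13320
  £87000 × 25% = £21750
  £193500 × 34% = £65790
  → £100860
  Less rehabilitation credit £29000 → £71860

Minimum tax:
  Adjusted income: £391500 + £109200 + £25100 + £51900 = £577700
  Less exemption £79000 → base £498700
  £498700 × 16% = £79792

£79792 > £71860, so the minimum tax is the binding amount.

£79792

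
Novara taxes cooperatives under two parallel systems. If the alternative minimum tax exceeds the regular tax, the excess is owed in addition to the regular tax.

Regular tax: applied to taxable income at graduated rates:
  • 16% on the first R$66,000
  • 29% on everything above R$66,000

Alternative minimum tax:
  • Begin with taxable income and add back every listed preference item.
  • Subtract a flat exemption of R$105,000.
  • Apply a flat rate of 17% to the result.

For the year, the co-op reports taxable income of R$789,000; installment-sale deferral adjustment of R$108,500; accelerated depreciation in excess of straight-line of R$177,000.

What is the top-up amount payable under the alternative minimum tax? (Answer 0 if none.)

R$0

Alternative minimum tax:
  Adjusted income: R$789,000 + R$108,500 + R$177,000 = R$1,074,500
  Less exemption R$105,000 → base R$969,500
  R$969,500 × 17% = R$164,815

Regular tax:
  R$66,000 × 16% = R$10,560
  R$723,000 × 29% = R$209,670
  → R$220,230

R$164,815 ≤ R$220,230, so no add-on is due.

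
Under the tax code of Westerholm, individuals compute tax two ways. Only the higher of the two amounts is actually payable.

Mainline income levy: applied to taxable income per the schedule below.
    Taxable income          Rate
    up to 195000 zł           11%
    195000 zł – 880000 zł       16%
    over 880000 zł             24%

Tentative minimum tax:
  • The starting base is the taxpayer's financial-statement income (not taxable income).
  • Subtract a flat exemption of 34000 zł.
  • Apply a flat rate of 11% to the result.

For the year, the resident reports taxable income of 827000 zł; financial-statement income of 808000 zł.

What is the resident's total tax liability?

122570 zł

Tentative minimum tax:
  Base (financial-statement income): 808000 zł
  Less exemption 34000 zł → base 774000 zł
  774000 zł × 11% = 85140 zł

Mainline income levy:
  195000 zł × 11% = 21450 zł
  632000 zł × 16% = 101120 zł
  → 122570 zł

122570 zł > 85140 zł, so the mainline income levy governs.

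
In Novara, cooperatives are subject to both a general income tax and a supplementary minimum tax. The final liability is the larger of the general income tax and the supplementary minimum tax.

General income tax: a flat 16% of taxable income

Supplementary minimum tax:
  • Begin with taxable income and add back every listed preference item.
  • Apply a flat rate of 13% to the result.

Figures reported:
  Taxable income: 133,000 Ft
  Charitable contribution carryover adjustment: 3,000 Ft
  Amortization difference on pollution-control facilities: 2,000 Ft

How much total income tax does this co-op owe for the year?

21,280 Ft

Supplementary minimum tax:
  Adjusted income: 133,000 Ft + 3,000 Ft + 2,000 Ft = 138,000 Ft
  138,000 Ft × 13% = 17,940 Ft

General income tax:
  133,000 Ft × 16% = 21,280 Ft

21,280 Ft > 17,940 Ft, so the general income tax governs.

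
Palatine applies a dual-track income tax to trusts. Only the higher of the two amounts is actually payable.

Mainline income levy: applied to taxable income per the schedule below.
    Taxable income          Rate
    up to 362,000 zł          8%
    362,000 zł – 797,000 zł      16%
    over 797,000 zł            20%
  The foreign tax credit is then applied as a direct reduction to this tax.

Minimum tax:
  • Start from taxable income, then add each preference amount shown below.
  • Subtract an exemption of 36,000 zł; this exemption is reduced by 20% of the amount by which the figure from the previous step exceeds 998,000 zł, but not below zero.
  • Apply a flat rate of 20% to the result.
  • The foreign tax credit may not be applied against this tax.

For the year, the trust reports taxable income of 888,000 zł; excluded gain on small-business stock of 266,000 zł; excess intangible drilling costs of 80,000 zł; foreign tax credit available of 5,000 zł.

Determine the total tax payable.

246,800 zł

Minimum tax:
  Adjusted income: 888,000 zł + 266,000 zł + 80,000 zł = 1,234,000 zł
  Exemption: 20% × (1,234,000 zł − 998,000 zł) = 47,200 zł ≥ 36,000 zł, so the exemption is fully phased out
  Base: 1,234,000 zł − 0 zł = 1,234,000 zł
  1,234,000 zł × 20% = 246,800 zł

Mainline income levy:
  362,000 zł × 8% = 28,960 zł
  435,000 zł × 16% = 69,600 zł
  91,000 zł × 20% = 18,200 zł
  → 116,760 zł
  Less foreign tax credit 5,000 zł → 111,760 zł

246,800 zł > 111,760 zł, so the minimum tax is the binding amount.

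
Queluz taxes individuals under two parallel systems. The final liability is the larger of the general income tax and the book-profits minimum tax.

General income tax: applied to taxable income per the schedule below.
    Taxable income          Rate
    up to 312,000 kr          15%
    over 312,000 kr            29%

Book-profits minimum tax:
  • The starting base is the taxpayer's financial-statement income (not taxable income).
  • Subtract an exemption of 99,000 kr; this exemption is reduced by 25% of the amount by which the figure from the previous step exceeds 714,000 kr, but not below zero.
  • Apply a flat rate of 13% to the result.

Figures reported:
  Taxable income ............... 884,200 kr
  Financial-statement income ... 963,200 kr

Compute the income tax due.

Book-profits minimum tax:
  Base (financial-statement income): 963,200 kr
  Exemption: 99,000 kr − 25% × (963,200 kr − 714,000 kr) = 99,000 kr − 62,300 kr = 36,700 kr
  Base: 963,200 kr − 36,700 kr = 926,500 kr
  926,500 kr × 13% = 120,445 kr

General income tax:
  312,000 kr × 15% = 46,800 kr
  572,200 kr × 29% = 165,938 kr
  → 212,738 kr

212,738 kr > 120,445 kr, so the general income tax governs.

212,738 kr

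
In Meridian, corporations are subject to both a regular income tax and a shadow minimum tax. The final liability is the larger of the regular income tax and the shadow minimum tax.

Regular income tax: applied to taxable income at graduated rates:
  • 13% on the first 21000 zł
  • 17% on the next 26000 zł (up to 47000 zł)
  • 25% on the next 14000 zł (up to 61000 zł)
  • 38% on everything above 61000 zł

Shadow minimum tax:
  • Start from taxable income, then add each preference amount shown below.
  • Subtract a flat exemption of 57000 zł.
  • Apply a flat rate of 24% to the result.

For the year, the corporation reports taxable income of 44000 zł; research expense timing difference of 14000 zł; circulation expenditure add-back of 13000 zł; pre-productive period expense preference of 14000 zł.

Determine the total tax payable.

6720 zł

Shadow minimum tax:
  Adjusted income: 44000 zł + 14000 zł + 13000 zł + 14000 zł = 85000 zł
  Less exemption 57000 zł → base 28000 zł
  28000 zł × 24% = 6720 zł

Regular income tax:
  21000 zł × 13% = 2730 zł
  23000 zł × 17% = 3910 zł
  → 6640 zł

6720 zł > 6640 zł, so the shadow minimum tax is the binding amount.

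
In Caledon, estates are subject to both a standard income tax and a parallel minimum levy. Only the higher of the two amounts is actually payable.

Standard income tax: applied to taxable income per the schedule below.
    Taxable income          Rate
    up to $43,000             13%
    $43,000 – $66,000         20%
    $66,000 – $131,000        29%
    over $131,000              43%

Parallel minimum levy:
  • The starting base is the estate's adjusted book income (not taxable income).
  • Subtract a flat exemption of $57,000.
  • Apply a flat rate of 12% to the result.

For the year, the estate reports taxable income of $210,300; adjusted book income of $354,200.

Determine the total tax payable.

$63,139

Parallel minimum levy:
  Base (adjusted book income): $354,200
  Less exemption $57,000 → base $297,200
  $297,200 × 12% = $35,664

Standard income tax:
  $43,000 × 13% = $5,590
  $23,000 × 20% = $4,600
  $65,000 × 29% = $18,850
  $79,300 × 43% = $34,099
  → $63,139

$63,139 > $35,664, so the standard income tax governs.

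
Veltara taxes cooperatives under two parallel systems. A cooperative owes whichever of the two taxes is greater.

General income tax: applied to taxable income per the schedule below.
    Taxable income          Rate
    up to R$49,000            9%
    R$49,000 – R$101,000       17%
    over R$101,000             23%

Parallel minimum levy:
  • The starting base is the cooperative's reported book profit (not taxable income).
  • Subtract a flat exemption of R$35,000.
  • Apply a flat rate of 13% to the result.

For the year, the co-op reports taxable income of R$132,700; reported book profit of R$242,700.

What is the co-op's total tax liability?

R$27,001

Parallel minimum levy:
  Base (reported book profit): R$242,700
  Less exemption R$35,000 → base R$207,700
  R$207,700 × 13% = R$27,001

General income tax:
  R$49,000 × 9% = R$4,410
  R$52,000 × 17% = R$8,840
  R$31,700 × 23% = R$7,291
  → R$20,541

R$27,001 > R$20,541, so the parallel minimum levy is the binding amount.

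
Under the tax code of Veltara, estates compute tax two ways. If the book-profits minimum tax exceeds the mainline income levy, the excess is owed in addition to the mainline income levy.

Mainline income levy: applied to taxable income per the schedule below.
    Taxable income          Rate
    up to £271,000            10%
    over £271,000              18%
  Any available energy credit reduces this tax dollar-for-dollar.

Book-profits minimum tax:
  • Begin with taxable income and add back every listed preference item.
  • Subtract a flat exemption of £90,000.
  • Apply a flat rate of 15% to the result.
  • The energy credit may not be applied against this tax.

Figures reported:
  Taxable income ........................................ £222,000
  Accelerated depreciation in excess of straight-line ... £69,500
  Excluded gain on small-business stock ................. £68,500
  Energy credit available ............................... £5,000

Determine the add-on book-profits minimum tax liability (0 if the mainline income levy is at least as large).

Book-profits minimum tax:
  Adjusted income: £222,000 + £69,500 + £68,500 = £360,000
  Less exemption £90,000 → base £270,000
  £270,000 × 15% = £40,500

Mainline income levy:
  £222,000 × 10% = £22,200
  Less energy credit £5,000 → £17,200

Excess of book-profits minimum tax over mainline income levy: £40,500 − £17,200 = £23,300.

£23,300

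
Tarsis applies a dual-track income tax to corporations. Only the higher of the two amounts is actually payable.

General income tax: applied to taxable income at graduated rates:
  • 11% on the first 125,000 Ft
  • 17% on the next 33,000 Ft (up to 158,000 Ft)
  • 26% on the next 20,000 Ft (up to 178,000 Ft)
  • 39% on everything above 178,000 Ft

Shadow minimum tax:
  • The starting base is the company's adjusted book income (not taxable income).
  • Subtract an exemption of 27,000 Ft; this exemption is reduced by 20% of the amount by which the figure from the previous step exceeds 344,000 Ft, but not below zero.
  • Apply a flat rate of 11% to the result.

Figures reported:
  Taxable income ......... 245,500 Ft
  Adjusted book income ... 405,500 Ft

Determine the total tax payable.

Shadow minimum tax:
  Base (adjusted book income): 405,500 Ft
  Exemption: 27,000 Ft − 20% × (405,500 Ft − 344,000 Ft) = 27,000 Ft − 12,300 Ft = 14,700 Ft
  Base: 405,500 Ft − 14,700 Ft = 390,800 Ft
  390,800 Ft × 11% = 42,988 Ft

General income tax:
  125,000 Ft × 11% = 13,750 Ft
  33,000 Ft × 17% = 5,610 Ft
  20,000 Ft × 26% = 5,200 Ft
  67,500 Ft × 39% = 26,325 Ft
  → 50,885 Ft

50,885 Ft > 42,988 Ft, so the general income tax governs.

50,885 Ft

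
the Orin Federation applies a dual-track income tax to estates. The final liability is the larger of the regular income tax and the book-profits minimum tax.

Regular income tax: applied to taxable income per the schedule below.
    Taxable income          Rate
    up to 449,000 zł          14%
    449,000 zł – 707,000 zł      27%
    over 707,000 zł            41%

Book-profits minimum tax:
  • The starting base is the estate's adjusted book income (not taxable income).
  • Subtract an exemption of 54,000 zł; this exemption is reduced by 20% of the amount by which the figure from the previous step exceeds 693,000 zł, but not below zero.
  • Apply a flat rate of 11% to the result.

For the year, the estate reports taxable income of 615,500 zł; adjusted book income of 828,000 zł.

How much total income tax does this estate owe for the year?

107,815 zł

Regular income tax:
  449,000 zł × 14% = 62,860 zł
  166,500 zł × 27% = 44,955 zł
  → 107,815 zł

Book-profits minimum tax:
  Base (adjusted book income): 828,000 zł
  Exemption: 54,000 zł − 20% × (828,000 zł − 693,000 zł) = 54,000 zł − 27,000 zł = 27,000 zł
  Base: 828,000 zł − 27,000 zł = 801,000 zł
  801,000 zł × 11% = 88,110 zł

107,815 zł > 88,110 zł, so the regular income tax governs.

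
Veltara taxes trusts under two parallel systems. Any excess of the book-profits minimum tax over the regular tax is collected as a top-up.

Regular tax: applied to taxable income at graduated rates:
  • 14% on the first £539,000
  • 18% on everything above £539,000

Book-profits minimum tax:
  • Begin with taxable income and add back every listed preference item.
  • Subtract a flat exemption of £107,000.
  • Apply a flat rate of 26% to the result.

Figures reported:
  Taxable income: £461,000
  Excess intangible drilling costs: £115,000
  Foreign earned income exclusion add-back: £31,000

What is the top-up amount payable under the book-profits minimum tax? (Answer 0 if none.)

£65,460

Book-profits minimum tax:
  Adjusted income: £461,000 + £115,000 + £31,000 = £607,000
  Less exemption £107,000 → base £500,000
  £500,000 × 26% = £130,000

Regular tax:
  £461,000 × 14% = £64,540

Excess of book-profits minimum tax over regular tax: £130,000 − £64,540 = £65,460.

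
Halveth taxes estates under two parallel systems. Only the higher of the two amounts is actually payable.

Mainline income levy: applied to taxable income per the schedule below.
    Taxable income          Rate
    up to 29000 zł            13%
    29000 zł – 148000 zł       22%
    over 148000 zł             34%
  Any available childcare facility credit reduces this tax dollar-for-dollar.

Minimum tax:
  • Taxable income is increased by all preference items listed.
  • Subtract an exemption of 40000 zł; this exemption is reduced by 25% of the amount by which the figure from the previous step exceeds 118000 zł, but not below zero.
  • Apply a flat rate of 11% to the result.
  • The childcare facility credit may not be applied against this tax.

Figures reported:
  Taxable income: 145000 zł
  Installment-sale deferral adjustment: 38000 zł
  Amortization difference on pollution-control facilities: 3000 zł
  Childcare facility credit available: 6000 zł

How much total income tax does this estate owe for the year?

Mainline income levy:
  29000 zł × 13% = 3770 zł
  116000 zł × 22% = 25520 zł
  → 29290 zł
  Less childcare facility credit 6000 zł → 23290 zł

Minimum tax:
  Adjusted income: 145000 zł + 38000 zł + 3000 zł = 186000 zł
  Exemption: 40000 zł − 25% × (186000 zł − 118000 zł) = 40000 zł − 17000 zł = 23000 zł
  Base: 186000 zł − 23000 zł = 163000 zł
  163000 zł × 11% = 17930 zł

23290 zł > 17930 zł, so the mainline income levy governs.

23290 zł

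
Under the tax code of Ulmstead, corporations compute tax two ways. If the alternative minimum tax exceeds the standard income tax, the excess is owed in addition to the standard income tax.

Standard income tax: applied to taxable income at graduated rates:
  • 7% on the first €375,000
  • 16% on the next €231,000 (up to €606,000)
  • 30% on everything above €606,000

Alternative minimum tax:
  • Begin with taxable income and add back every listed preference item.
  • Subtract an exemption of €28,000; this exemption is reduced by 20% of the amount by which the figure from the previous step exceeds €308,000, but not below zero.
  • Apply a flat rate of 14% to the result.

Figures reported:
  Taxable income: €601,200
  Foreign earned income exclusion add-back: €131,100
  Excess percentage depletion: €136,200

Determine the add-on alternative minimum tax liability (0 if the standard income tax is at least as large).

€59,148

Alternative minimum tax:
  Adjusted income: €601,200 + €131,100 + €136,200 = €868,500
  Exemption: 20% × (€868,500 − €308,000) = €112,100 ≥ €28,000, so the exemption is fully phased out
  Base: €868,500 − €0 = €868,500
  €868,500 × 14% = €121,590

Standard income tax:
  €375,000 × 7% = €26,250
  €226,200 × 16% = €36,192
  → €62,442

Excess of alternative minimum tax over standard income tax: €121,590 − €62,442 = €59,148.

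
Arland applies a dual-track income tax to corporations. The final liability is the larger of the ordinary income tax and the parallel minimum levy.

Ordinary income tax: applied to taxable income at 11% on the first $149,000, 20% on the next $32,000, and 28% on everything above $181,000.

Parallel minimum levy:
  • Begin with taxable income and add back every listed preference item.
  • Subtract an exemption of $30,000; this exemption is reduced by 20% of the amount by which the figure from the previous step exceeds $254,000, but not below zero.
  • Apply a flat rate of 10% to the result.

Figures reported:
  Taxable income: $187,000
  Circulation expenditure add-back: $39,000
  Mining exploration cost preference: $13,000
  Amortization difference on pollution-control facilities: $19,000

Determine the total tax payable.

$24,470

Parallel minimum levy:
  Adjusted income: $187,000 + $39,000 + $13,000 + $19,000 = $258,000
  Exemption: $30,000 − 20% × ($258,000 − $254,000) = $30,000 − $800 = $29,200
  Base: $258,000 − $29,200 = $228,800
  $228,800 × 10% = $22,880

Ordinary income tax:
  $149,000 × 11% = $16,390
  $32,000 × 20% = $6,400
  $6,000 × 28% = $1,680
  → $24,470

$24,470 > $22,880, so the ordinary income tax governs.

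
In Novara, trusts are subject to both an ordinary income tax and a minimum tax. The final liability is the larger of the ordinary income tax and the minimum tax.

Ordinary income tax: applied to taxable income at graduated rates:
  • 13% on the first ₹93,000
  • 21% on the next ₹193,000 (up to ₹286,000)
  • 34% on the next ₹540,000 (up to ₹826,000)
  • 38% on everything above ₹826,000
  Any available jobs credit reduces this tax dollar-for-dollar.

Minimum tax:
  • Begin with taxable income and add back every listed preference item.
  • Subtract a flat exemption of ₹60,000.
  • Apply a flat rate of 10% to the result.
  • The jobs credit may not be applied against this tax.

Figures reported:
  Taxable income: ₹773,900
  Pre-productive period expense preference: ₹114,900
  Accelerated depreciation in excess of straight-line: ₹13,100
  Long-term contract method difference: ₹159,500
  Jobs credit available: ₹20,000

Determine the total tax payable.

Ordinary income tax:
  ₹93,000 × 13% = ₹12,090
  ₹193,000 × 21% = ₹40,530
  ₹487,900 × 34% = ₹165,886
  → ₹218,506
  Less jobs credit ₹20,000 → ₹198,506

Minimum tax:
  Adjusted income: ₹773,900 + ₹114,900 + ₹13,100 + ₹159,500 = ₹1,061,400
  Less exemption ₹60,000 → base ₹1,001,400
  ₹1,001,400 × 10% = ₹100,140

₹198,506 > ₹100,140, so the ordinary income tax governs.

₹198,506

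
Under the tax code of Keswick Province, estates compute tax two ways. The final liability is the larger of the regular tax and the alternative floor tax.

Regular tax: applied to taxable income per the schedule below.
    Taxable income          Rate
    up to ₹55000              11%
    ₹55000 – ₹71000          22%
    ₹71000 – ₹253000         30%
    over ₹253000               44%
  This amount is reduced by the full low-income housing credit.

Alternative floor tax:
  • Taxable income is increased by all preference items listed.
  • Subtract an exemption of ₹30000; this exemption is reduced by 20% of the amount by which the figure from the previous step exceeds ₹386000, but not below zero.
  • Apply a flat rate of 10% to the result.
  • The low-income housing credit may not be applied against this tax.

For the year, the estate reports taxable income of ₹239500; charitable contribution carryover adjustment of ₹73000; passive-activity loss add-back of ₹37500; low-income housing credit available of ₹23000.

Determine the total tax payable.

Regular tax:
  ₹55000 × 11% = ₹6050
  ₹16000 × 22% = ₹3520
  ₹168500 × 30% = ₹50550
  → ₹60120
  Less low-income housing credit ₹23000 → ₹37120

Alternative floor tax:
  Adjusted income: ₹239500 + ₹73000 + ₹37500 = ₹350000
  Exemption: ₹350000 ≤ ₹386000, so full ₹30000 applies
  Base: ₹350000 − ₹30000 = ₹320000
  ₹320000 × 10% = ₹32000

₹37120 > ₹32000, so the regular tax governs.

₹37120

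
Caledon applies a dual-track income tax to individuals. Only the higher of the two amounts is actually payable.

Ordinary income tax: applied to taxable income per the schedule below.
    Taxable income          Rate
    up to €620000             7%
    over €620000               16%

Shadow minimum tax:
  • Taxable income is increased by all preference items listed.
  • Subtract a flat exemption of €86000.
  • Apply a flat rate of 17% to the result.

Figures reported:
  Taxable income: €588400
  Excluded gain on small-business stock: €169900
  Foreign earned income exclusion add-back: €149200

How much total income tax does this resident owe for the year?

€139655

Shadow minimum tax:
  Adjusted income: €588400 + €169900 + €149200 = €907500
  Less exemption €86000 → base €821500
  €821500 × 17% = €139655

Ordinary income tax:
  €588400 × 7% = €41188

€139655 > €41188, so the shadow minimum tax is the binding amount.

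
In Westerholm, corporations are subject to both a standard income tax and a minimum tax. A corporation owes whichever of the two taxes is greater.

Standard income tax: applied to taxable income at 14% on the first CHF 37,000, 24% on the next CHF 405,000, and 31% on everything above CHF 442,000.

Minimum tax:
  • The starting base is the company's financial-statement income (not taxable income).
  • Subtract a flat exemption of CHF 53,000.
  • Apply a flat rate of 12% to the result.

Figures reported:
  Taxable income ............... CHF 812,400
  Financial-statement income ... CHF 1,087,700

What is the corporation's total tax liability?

CHF 217,204

Minimum tax:
  Base (financial-statement income): CHF 1,087,700
  Less exemption CHF 53,000 → base CHF 1,034,700
  CHF 1,034,700 × 12% = CHF 124,164

Standard income tax:
  CHF 37,000 × 14% = CHF 5,180
  CHF 405,000 × 24% = CHF 97,200
  CHF 370,400 × 31% = CHF 114,824
  → CHF 217,204

CHF 217,204 > CHF 124,164, so the standard income tax governs.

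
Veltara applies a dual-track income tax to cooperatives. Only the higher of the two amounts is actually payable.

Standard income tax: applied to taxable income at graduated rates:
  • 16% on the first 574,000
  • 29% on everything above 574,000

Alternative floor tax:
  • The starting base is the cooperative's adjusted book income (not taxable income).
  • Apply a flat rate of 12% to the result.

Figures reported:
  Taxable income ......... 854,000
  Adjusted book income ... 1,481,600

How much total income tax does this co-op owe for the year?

Alternative floor tax:
  Base (adjusted book income): 1,481,600
  1,481,600 × 12% = 177,792

Standard income tax:
  574,000 × 16% = 91,840
  280,000 × 29% = 81,200
  → 173,040

177,792 > 173,040, so the alternative floor tax is the binding amount.

177,792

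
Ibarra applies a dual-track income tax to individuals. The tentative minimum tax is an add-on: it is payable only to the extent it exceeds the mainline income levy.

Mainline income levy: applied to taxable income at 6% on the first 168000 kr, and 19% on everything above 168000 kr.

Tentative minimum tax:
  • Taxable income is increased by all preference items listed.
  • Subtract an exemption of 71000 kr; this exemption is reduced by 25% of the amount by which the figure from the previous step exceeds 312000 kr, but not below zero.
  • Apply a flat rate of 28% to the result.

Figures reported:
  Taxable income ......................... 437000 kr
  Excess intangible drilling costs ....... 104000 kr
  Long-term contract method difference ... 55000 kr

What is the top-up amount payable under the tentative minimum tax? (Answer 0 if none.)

Tentative minimum tax:
  Adjusted income: 437000 kr + 104000 kr + 55000 kr = 596000 kr
  Exemption: 25% × (596000 kr − 312000 kr) = 71000 kr ≥ 71000 kr, so the exemption is fully phased out
  Base: 596000 kr − 0 kr = 596000 kr
  596000 kr × 28% = 166880 kr

Mainline income levy:
  168000 kr × 6% = 10080 kr
  269000 kr × 19% = 51110 kr
  → 61190 kr

Excess of tentative minimum tax over mainline income levy: 166880 kr − 61190 kr = 105690 kr.

105690 kr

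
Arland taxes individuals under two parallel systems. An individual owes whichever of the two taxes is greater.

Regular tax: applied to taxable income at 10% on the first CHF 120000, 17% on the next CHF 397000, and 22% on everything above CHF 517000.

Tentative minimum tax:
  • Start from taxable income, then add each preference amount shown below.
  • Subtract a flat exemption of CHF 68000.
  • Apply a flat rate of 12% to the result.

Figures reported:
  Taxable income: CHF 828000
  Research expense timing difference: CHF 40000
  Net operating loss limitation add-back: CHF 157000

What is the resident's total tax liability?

CHF 147910

Tentative minimum tax:
  Adjusted income: CHF 828000 + CHF 40000 + CHF 157000 = CHF 1025000
  Less exemption CHF 68000 → base CHF 957000
  CHF 957000 × 12% = CHF 114840

Regular tax:
  CHF 120000 × 10% = CHF 12000
  CHF 397000 × 17% = CHF 67490
  CHF 311000 × 22% = CHF 68420
  → CHF 147910

CHF 147910 > CHF 114840, so the regular tax governs.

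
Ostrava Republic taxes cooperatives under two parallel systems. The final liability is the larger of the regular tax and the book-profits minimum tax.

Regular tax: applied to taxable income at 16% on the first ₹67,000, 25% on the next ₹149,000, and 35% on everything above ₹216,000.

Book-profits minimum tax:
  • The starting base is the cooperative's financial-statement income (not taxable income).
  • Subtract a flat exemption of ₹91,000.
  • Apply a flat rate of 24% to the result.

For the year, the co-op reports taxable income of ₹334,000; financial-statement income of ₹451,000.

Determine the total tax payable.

Regular tax:
  ₹67,000 × 16% = ₹10,720
  ₹149,000 × 25% = ₹37,250
  ₹118,000 × 35% = ₹41,300
  → ₹89,270

Book-profits minimum tax:
  Base (financial-statement income): ₹451,000
  Less exemption ₹91,000 → base ₹360,000
  ₹360,000 × 24% = ₹86,400

₹89,270 > ₹86,400, so the regular tax governs.

₹89,270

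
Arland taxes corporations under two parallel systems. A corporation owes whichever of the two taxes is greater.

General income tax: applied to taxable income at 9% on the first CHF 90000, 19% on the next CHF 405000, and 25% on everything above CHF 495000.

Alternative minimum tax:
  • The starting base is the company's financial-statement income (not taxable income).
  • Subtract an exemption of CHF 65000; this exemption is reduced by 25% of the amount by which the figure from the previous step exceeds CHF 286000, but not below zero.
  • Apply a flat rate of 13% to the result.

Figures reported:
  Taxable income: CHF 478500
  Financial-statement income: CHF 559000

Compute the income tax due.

CHF 81915

Alternative minimum tax:
  Base (financial-statement income): CHF 559000
  Exemption: 25% × (CHF 559000 − CHF 286000) = CHF 68250 ≥ CHF 65000, so the exemption is fully phased out
  Base: CHF 559000 − CHF 0 = CHF 559000
  CHF 559000 × 13% = CHF 72670

General income tax:
  CHF 90000 × 9% = CHF 8100
  CHF 388500 × 19% = CHF 73815
  → CHF 81915

CHF 81915 > CHF 72670, so the general income tax governs.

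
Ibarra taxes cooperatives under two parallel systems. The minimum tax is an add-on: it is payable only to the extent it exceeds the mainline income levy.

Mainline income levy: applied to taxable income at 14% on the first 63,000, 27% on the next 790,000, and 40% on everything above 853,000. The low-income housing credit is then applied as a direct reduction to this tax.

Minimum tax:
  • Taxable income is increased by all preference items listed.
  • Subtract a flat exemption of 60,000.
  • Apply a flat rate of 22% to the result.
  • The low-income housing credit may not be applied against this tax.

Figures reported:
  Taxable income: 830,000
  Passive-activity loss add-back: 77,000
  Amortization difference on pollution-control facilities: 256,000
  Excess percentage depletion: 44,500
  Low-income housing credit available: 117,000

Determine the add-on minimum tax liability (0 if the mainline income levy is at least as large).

Mainline income levy:
  63,000 × 14% = 8,820
  767,000 × 27% = 207,090
  → 215,910
  Less low-income housing credit 117,000 → 98,910

Minimum tax:
  Adjusted income: 830,000 + 77,000 + 256,000 + 44,500 = 1,207,500
  Less exemption 60,000 → base 1,147,500
  1,147,500 × 22% = 252,450

Excess of minimum tax over mainline income levy: 252,450 − 98,910 = 153,540.

153,540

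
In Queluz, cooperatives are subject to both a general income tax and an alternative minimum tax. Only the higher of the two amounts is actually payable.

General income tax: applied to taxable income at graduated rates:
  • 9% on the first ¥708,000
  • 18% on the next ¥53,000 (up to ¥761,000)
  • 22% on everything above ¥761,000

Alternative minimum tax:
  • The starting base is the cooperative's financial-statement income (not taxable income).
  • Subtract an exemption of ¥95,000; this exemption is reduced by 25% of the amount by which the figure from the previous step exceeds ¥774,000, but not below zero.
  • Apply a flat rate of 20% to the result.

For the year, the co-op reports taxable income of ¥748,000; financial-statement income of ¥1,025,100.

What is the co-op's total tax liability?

¥198,575

Alternative minimum tax:
  Base (financial-statement income): ¥1,025,100
  Exemption: ¥95,000 − 25% × (¥1,025,100 − ¥774,000) = ¥95,000 − ¥62,775 = ¥32,225
  Base: ¥1,025,100 − ¥32,225 = ¥992,875
  ¥992,875 × 20% = ¥198,575

General income tax:
  ¥708,000 × 9% = ¥63,720
  ¥40,000 × 18% = ¥7,200
  → ¥70,920

¥198,575 > ¥70,920, so the alternative minimum tax is the binding amount.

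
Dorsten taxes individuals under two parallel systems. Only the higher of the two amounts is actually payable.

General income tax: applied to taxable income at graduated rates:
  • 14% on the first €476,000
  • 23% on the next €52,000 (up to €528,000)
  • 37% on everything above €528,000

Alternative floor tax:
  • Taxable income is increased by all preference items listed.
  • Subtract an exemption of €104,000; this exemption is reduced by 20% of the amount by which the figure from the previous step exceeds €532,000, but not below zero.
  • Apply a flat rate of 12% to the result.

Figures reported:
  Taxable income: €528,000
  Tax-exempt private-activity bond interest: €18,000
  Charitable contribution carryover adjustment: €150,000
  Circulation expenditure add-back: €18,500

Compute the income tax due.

€78,600

Alternative floor tax:
  Adjusted income: €528,000 + €18,000 + €150,000 + €18,500 = €714,500
  Exemption: €104,000 − 20% × (€714,500 − €532,000) = €104,000 − €36,500 = €67,500
  Base: €714,500 − €67,500 = €647,000
  €647,000 × 12% = €77,640

General income tax:
  €476,000 × 14% = €66,640
  €52,000 × 23% = €11,960
  → €78,600

€78,600 > €77,640, so the general income tax governs.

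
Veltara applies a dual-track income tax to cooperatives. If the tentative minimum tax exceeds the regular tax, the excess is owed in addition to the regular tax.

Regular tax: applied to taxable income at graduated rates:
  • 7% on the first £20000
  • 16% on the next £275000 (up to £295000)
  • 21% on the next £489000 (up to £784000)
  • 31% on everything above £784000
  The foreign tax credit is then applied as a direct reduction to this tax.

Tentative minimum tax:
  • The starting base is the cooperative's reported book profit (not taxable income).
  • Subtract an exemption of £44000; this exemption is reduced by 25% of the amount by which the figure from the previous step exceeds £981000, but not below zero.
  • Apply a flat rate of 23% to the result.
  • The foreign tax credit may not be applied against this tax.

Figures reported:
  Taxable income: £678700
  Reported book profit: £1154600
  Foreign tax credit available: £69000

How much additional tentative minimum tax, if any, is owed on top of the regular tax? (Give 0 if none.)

Tentative minimum tax:
  Base (reported book profit): £1154600
  Exemption: £44000 − 25% × (£1154600 − £981000) = £44000 − £43400 = £600
  Base: £1154600 − £600 = £1154000
  £1154000 × 23% = £265420

Regular tax:
  £20000 × 7% = £1400
  £275000 × 16% = £44000
  £383700 × 21% = £80577
  → £125977
  Less foreign tax credit £69000 → £56977

Excess of tentative minimum tax over regular tax: £265420 − £56977 = £208443.

£208443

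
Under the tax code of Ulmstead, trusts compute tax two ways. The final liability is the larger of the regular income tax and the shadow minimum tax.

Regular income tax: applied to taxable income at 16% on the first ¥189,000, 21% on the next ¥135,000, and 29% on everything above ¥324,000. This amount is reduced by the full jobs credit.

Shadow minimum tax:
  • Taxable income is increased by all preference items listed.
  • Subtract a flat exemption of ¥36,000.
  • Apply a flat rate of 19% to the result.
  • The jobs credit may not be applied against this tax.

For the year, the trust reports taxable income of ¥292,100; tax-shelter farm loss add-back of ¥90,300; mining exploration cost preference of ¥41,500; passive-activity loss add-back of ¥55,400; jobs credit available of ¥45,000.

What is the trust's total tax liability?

¥84,227

Regular income tax:
  ¥189,000 × 16% = ¥30,240
  ¥103,100 × 21% = ¥21,651
  → ¥51,891
  Less jobs credit ¥45,000 → ¥6,891

Shadow minimum tax:
  Adjusted income: ¥292,100 + ¥90,300 + ¥41,500 + ¥55,400 = ¥479,300
  Less exemption ¥36,000 → base ¥443,300
  ¥443,300 × 19% = ¥84,227

¥84,227 > ¥6,891, so the shadow minimum tax is the binding amount.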